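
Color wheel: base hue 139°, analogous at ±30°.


Base hue: 139°
Left analog: (139 - 30) mod 360 = 109°
Right analog: (139 + 30) mod 360 = 169°
Analogous hues = 109° and 169°


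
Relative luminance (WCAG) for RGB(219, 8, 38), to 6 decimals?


Linearize each channel (sRGB transfer function): c = v/255; c_lin = c/12.92 if c ≤ 0.04045, else ((c+0.055)/1.055)^2.4
  R: 219/255 ≈ 0.858824 > 0.04045 → ((0.858824+0.055)/1.055)^2.4 ≈ 0.708376
  G: 8/255 ≈ 0.031373 ≤ 0.04045 → 0.031373/12.92 ≈ 0.002428
  B: 38/255 ≈ 0.149020 > 0.04045 → ((0.149020+0.055)/1.055)^2.4 ≈ 0.019382
R_lin = 0.708376, G_lin = 0.002428, B_lin = 0.019382
L = 0.2126×R + 0.7152×G + 0.0722×B
L = 0.2126×0.708376 + 0.7152×0.002428 + 0.0722×0.019382
L ≈ 0.153737


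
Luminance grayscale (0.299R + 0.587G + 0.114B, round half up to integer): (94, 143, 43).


Gray = 0.299×R + 0.587×G + 0.114×B
Gray = 0.299×94 + 0.587×143 + 0.114×43
Gray = 28.106 + 83.941 + 4.902
Gray = 116.949 → round half up → 117
Gray = 117


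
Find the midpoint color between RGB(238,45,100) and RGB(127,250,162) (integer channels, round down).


Midpoint: each channel = ⌊(C₁+C₂)/2⌋
R: ⌊(238+127)/2⌋ = 182
G: ⌊(45+250)/2⌋ = 147
B: ⌊(100+162)/2⌋ = 131
= RGB(182, 147, 131)


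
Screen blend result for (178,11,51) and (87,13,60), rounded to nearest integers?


Screen: C = 255 - (255-A)×(255-B)/255, rounded to nearest integer
R: 255 - (255-178)×(255-87)/255 = 255 - 12936/255 ≈ 255 - 50.729 = 204.271 → 204
G: 255 - (255-11)×(255-13)/255 = 255 - 59048/255 ≈ 255 - 231.561 = 23.439 → 23
B: 255 - (255-51)×(255-60)/255 = 255 - 39780/255 ≈ 255 - 156.000 = 99.000 → 99
= RGB(204, 23, 99)


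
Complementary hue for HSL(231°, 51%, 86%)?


Complement = opposite side of color wheel = hue + 180°
H' = (231 + 180) mod 360 = 51°
S and L unchanged.
= HSL(51°, 51%, 86%)


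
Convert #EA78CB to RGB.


EA → 234 (R)
78 → 120 (G)
CB → 203 (B)
= RGB(234, 120, 203)


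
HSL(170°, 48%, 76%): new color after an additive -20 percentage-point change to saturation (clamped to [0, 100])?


Original S = 48%
Adjustment = -20 percentage points
New S = 48 + (-20) = 28
Clamp to [0, 100] → 28
= HSL(170°, 28%, 76%)


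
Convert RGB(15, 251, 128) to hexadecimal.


R = 15 → 0F (hex)
G = 251 → FB (hex)
B = 128 → 80 (hex)
Hex = #0FFB80


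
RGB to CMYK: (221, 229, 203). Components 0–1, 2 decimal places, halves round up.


R'=221/255≈0.8667, G'=229/255≈0.8980, B'=203/255≈0.7961
K = 1 - max(R',G',B') = 1 - 229/255 = 26/255 = 0.10196… → 0.10
(1-R'-K)/(1-K) simplifies to (max-R)/max with max = 229:
C = (229-221)/229 = 8/229 = 0.03493… → 0.03
M = (229-229)/229 = 0/229 = 0 → 0.00
Y = (229-203)/229 = 26/229 = 0.11353… → 0.11
= CMYK(0.03, 0.00, 0.11, 0.10)


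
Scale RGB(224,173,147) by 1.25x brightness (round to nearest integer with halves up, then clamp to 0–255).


Multiply each channel by 1.25, round half up, clamp to [0, 255]
R: 224×1.25 = 280 → clamp → 255
G: 173×1.25 = 216.25 → round → 216
B: 147×1.25 = 183.75 → round → 184
= RGB(255, 216, 184)


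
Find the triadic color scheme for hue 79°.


Triadic: equally spaced at 120° intervals
H1 = 79°
H2 = (79 + 120) mod 360 = 199°
H3 = (79 + 240) mod 360 = 319°
Triadic = 79°, 199°, 319°


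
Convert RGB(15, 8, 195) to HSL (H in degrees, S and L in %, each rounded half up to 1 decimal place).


Normalize: R'=15/255≈0.0588, G'=8/255≈0.0314, B'=195/255≈0.7647
Max=195/255, Min=8/255, Δ=Max-Min=187/255
L = (Max+Min)/2 = (195+8)/510 = 203/510 = 0.39803… → L = 39.8%
L ≤ 0.5 → S = Δ/(Max+Min) = 187/(195+8) = 187/203 = 0.92118… → S = 92.1%
(the 1/255 factors cancel in S and H, so raw channel differences can be used)
Max is B' → H = 60 × ((R-G)/Δ + 4) = 60 × ((15-8)/187 + 4)
  7/187 + 4 = 0.0374… + 4 = 4.0374…
  H = 60 × 4.0374… = 242.245…° → H = 242.2°
= HSL(242.2°, 92.1%, 39.8%)


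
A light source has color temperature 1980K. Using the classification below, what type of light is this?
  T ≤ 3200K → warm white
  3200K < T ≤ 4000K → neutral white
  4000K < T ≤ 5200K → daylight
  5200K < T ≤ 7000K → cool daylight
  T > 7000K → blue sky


Temperature: 1980K
1980K ≤ 3200K → warm white
Classification: warm white


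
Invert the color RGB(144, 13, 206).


Invert: (255-R, 255-G, 255-B)
R: 255-144 = 111
G: 255-13 = 242
B: 255-206 = 49
= RGB(111, 242, 49)


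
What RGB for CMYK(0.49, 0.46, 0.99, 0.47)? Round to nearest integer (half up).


R = 255 × (1-C) × (1-K) = 255 × 0.51 × 0.53 = 68.9265 → 69
G = 255 × (1-M) × (1-K) = 255 × 0.54 × 0.53 = 72.981 → 73
B = 255 × (1-Y) × (1-K) = 255 × 0.01 × 0.53 = 1.3515 → 1
= RGB(69, 73, 1)


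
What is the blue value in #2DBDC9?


Color: #2DBDC9
R = 2D = 45
G = BD = 189
B = C9 = 201
Blue = 201


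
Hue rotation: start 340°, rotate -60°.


New hue = (H + rotation) mod 360
New hue = (340 -60) mod 360
= 280 mod 360
= 280°


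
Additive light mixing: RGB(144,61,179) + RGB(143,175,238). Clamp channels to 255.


Additive: each channel = min(255, C₁+C₂)
R: 144+143 = 287 → 255
G: 61+175 = 236 → 236
B: 179+238 = 417 → 255
= RGB(255, 236, 255)


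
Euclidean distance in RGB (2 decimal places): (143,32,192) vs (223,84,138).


d = √[(R₁-R₂)² + (G₁-G₂)² + (B₁-B₂)²]
d = √[(143-223)² + (32-84)² + (192-138)²]
d = √[6400 + 2704 + 2916]
d = √12020
d ≈ 109.64


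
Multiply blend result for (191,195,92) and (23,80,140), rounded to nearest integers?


Multiply: C = A×B/255, rounded to nearest integer
R: 191×23/255 = 4393/255 ≈ 17.227 → 17
G: 195×80/255 = 15600/255 ≈ 61.176 → 61
B: 92×140/255 = 12880/255 ≈ 50.510 → 51
= RGB(17, 61, 51)


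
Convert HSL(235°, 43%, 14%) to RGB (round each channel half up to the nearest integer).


H=235°, S=0.43, L=0.14
C = (1-|2L-1|)×S = (1-|-0.72|)×0.43 = 0.1204
H' = H/60 = 235/60 ≈ 3.9167; X = C×(1-|H' mod 2 - 1|) ≈ 0.0100
m = L - C/2 = 0.14 - 0.0602 = 0.0798
Sector ⌊H'⌋ = 3 → (R',G',B') = (0.0, ≈0.0100, 0.1204)
RGB = ((R'+m)×255, (G'+m)×255, (B'+m)×255) = (20.349, 22.9075, 51.051)
Round half up → RGB(20, 23, 51)


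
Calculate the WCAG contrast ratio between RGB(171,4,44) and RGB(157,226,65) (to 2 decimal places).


Linearize each sRGB channel c=v/255: c/12.92 if c ≤ 0.04045 else ((c+0.055)/1.055)^2.4
L = 0.2126×R_lin + 0.7152×G_lin + 0.0722×B_lin
Color 1 (171,4,44):
  R=171: 171/255≈0.6706 > 0.04045 → ((0.6706+0.055)/1.055)^2.4 ≈ 0.40724
  G=4: 4/255≈0.0157 ≤ 0.04045 → 0.0157/12.92 ≈ 0.00121
  B=44: 44/255≈0.1725 > 0.04045 → ((0.1725+0.055)/1.055)^2.4 ≈ 0.02519
  L1 = 0.2126×0.40724 + 0.7152×0.00121 + 0.0722×0.02519 ≈ 0.08927
Color 2 (157,226,65):
  R=157: 157/255≈0.6157 > 0.04045 → ((0.6157+0.055)/1.055)^2.4 ≈ 0.33716
  G=226: 226/255≈0.8863 > 0.04045 → ((0.8863+0.055)/1.055)^2.4 ≈ 0.76052
  B=65: 65/255≈0.2549 > 0.04045 → ((0.2549+0.055)/1.055)^2.4 ≈ 0.05286
  L2 = 0.2126×0.33716 + 0.7152×0.76052 + 0.0722×0.05286 ≈ 0.61942
Lighter = 0.61942, Darker = 0.08927
Ratio = (L_lighter + 0.05) / (L_darker + 0.05)
Ratio = (0.61942 + 0.05) / (0.08927 + 0.05) = 0.66942 / 0.13927 ≈ 4.8068
Ratio ≈ 4.81:1


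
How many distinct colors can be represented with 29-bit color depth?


Colors = 2^bits = 2^29
= 536,870,912 colors


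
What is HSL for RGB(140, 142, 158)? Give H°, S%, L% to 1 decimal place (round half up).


Normalize: R'=140/255≈0.5490, G'=142/255≈0.5569, B'=158/255≈0.6196
Max=158/255, Min=140/255, Δ=Max-Min=18/255
L = (Max+Min)/2 = (158+140)/510 = 298/510 = 0.58431… → L = 58.4%
L > 0.5 → S = Δ/(2-Max-Min) = 18/(510-158-140) = 18/212 = 0.08490… → S = 8.5%
(the 1/255 factors cancel in S and H, so raw channel differences can be used)
Max is B' → H = 60 × ((R-G)/Δ + 4) = 60 × ((140-142)/18 + 4)
  -2/18 + 4 = -0.1111… + 4 = 3.8888…
  H = 60 × 3.8888… = 233.333…° → H = 233.3°
= HSL(233.3°, 8.5%, 58.4%)


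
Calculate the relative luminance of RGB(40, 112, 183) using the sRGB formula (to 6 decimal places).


Linearize each channel (sRGB transfer function): c = v/255; c_lin = c/12.92 if c ≤ 0.04045, else ((c+0.055)/1.055)^2.4
  R: 40/255 ≈ 0.156863 > 0.04045 → ((0.156863+0.055)/1.055)^2.4 ≈ 0.021219
  G: 112/255 ≈ 0.439216 > 0.04045 → ((0.439216+0.055)/1.055)^2.4 ≈ 0.162029
  B: 183/255 ≈ 0.717647 > 0.04045 → ((0.717647+0.055)/1.055)^2.4 ≈ 0.473531
R_lin = 0.021219, G_lin = 0.162029, B_lin = 0.473531
L = 0.2126×R + 0.7152×G + 0.0722×B
L = 0.2126×0.021219 + 0.7152×0.162029 + 0.0722×0.473531
L ≈ 0.154584


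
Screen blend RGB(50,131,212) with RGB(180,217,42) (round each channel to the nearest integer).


Screen: C = 255 - (255-A)×(255-B)/255, rounded to nearest integer
R: 255 - (255-50)×(255-180)/255 = 255 - 15375/255 ≈ 255 - 60.294 = 194.706 → 195
G: 255 - (255-131)×(255-217)/255 = 255 - 4712/255 ≈ 255 - 18.478 = 236.522 → 237
B: 255 - (255-212)×(255-42)/255 = 255 - 9159/255 ≈ 255 - 35.918 = 219.082 → 219
= RGB(195, 237, 219)


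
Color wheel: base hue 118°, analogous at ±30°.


Base hue: 118°
Left analog: (118 - 30) mod 360 = 88°
Right analog: (118 + 30) mod 360 = 148°
Analogous hues = 88° and 148°


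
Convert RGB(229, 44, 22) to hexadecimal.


R = 229 → E5 (hex)
G = 44 → 2C (hex)
B = 22 → 16 (hex)
Hex = #E52C16


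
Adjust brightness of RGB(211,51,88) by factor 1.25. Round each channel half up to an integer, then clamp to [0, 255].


Multiply each channel by 1.25, round half up, clamp to [0, 255]
R: 211×1.25 = 263.75 → round → 264 → clamp → 255
G: 51×1.25 = 63.75 → round → 64
B: 88×1.25 = 110
= RGB(255, 64, 110)


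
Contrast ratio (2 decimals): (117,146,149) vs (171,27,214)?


Linearize each sRGB channel c=v/255: c/12.92 if c ≤ 0.04045 else ((c+0.055)/1.055)^2.4
L = 0.2126×R_lin + 0.7152×G_lin + 0.0722×B_lin
Color 1 (117,146,149):
  R=117: 117/255≈0.4588 > 0.04045 → ((0.4588+0.055)/1.055)^2.4 ≈ 0.17789
  G=146: 146/255≈0.5725 > 0.04045 → ((0.5725+0.055)/1.055)^2.4 ≈ 0.28744
  B=149: 149/255≈0.5843 > 0.04045 → ((0.5843+0.055)/1.055)^2.4 ≈ 0.30054
  L1 = 0.2126×0.17789 + 0.7152×0.28744 + 0.0722×0.30054 ≈ 0.26510
Color 2 (171,27,214):
  R=171: 171/255≈0.6706 > 0.04045 → ((0.6706+0.055)/1.055)^2.4 ≈ 0.40724
  G=27: 27/255≈0.1059 > 0.04045 → ((0.1059+0.055)/1.055)^2.4 ≈ 0.01096
  B=214: 214/255≈0.8392 > 0.04045 → ((0.8392+0.055)/1.055)^2.4 ≈ 0.67244
  L2 = 0.2126×0.40724 + 0.7152×0.01096 + 0.0722×0.67244 ≈ 0.14297
Lighter = 0.26510, Darker = 0.14297
Ratio = (L_lighter + 0.05) / (L_darker + 0.05)
Ratio = (0.26510 + 0.05) / (0.14297 + 0.05) = 0.31510 / 0.19297 ≈ 1.6329
Ratio ≈ 1.63:1


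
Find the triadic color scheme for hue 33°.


Triadic: equally spaced at 120° intervals
H1 = 33°
H2 = (33 + 120) mod 360 = 153°
H3 = (33 + 240) mod 360 = 273°
Triadic = 33°, 153°, 273°


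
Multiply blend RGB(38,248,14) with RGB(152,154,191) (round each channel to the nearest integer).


Multiply: C = A×B/255, rounded to nearest integer
R: 38×152/255 = 5776/255 ≈ 22.651 → 23
G: 248×154/255 = 38192/255 ≈ 149.773 → 150
B: 14×191/255 = 2674/255 ≈ 10.486 → 10
= RGB(23, 150, 10)


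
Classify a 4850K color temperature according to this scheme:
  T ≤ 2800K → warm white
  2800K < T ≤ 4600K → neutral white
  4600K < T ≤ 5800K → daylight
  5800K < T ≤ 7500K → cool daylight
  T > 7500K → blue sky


Temperature: 4850K
4600K < 4850K ≤ 5800K → daylight
Classification: daylight


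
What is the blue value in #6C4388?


Color: #6C4388
R = 6C = 108
G = 43 = 67
B = 88 = 136
Blue = 136


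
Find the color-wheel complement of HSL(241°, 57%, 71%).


Complement = opposite side of color wheel = hue + 180°
H' = (241 + 180) mod 360 = 61°
S and L unchanged.
= HSL(61°, 57%, 71%)


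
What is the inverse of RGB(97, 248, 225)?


Invert: (255-R, 255-G, 255-B)
R: 255-97 = 158
G: 255-248 = 7
B: 255-225 = 30
= RGB(158, 7, 30)


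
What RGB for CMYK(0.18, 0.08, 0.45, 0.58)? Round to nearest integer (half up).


R = 255 × (1-C) × (1-K) = 255 × 0.82 × 0.42 = 87.822 → 88
G = 255 × (1-M) × (1-K) = 255 × 0.92 × 0.42 = 98.532 → 99
B = 255 × (1-Y) × (1-K) = 255 × 0.55 × 0.42 = 58.905 → 59
= RGB(88, 99, 59)


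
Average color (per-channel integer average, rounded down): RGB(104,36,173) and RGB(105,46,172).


Midpoint: each channel = ⌊(C₁+C₂)/2⌋
R: ⌊(104+105)/2⌋ = 104
G: ⌊(36+46)/2⌋ = 41
B: ⌊(173+172)/2⌋ = 172
= RGB(104, 41, 172)


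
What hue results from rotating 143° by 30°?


New hue = (H + rotation) mod 360
New hue = (143 + 30) mod 360
= 173 mod 360
= 173°


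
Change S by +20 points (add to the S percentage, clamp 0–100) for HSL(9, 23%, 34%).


Original S = 23%
Adjustment = +20 percentage points
New S = 23 + (20) = 43
Clamp to [0, 100] → 43
= HSL(9°, 43%, 34%)


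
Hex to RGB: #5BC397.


5B → 91 (R)
C3 → 195 (G)
97 → 151 (B)
= RGB(91, 195, 151)


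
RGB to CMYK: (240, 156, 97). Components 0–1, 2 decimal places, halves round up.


R'=240/255≈0.9412, G'=156/255≈0.6118, B'=97/255≈0.3804
K = 1 - max(R',G',B') = 1 - 240/255 = 15/255 = 0.05882… → 0.06
(1-R'-K)/(1-K) simplifies to (max-R)/max with max = 240:
C = (240-240)/240 = 0/240 = 0 → 0.00
M = (240-156)/240 = 84/240 = 0.35 → 0.35
Y = (240-97)/240 = 143/240 = 0.59583… → 0.60
= CMYK(0.00, 0.35, 0.60, 0.06)


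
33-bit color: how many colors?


Colors = 2^bits = 2^33
= 8,589,934,592 colors


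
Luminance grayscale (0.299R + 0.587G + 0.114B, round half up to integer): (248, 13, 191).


Gray = 0.299×R + 0.587×G + 0.114×B
Gray = 0.299×248 + 0.587×13 + 0.114×191
Gray = 74.152 + 7.631 + 21.774
Gray = 103.557 → round half up → 104
Gray = 104


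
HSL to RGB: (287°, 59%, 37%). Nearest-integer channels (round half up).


H=287°, S=0.59, L=0.37
C = (1-|2L-1|)×S = (1-|-0.26|)×0.59 = 0.4366
H' = H/60 = 287/60 ≈ 4.7833; X = C×(1-|H' mod 2 - 1|) ≈ 0.3420
m = L - C/2 = 0.37 - 0.2183 = 0.1517
Sector ⌊H'⌋ = 4 → (R',G',B') = (≈0.3420, 0.0, 0.4366)
RGB = ((R'+m)×255, (G'+m)×255, (B'+m)×255) = (125.89435, 38.6835, 150.0165)
Round half up → RGB(126, 39, 150)


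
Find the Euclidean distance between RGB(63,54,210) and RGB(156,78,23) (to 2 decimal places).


d = √[(R₁-R₂)² + (G₁-G₂)² + (B₁-B₂)²]
d = √[(63-156)² + (54-78)² + (210-23)²]
d = √[8649 + 576 + 34969]
d = √44194
d ≈ 210.22


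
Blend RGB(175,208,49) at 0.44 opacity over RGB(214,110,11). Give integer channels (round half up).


C = α×F + (1-α)×B, with 1-α = 0.56
R: 0.44×175 + 0.56×214 = 77.00 + 119.84 = 196.84 → 197
G: 0.44×208 + 0.56×110 = 91.52 + 61.60 = 153.12 → 153
B: 0.44×49 + 0.56×11 = 21.56 + 6.16 = 27.72 → 28
= RGB(197, 153, 28)


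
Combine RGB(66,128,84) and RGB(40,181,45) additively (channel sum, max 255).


Additive: each channel = min(255, C₁+C₂)
R: 66+40 = 106 → 106
G: 128+181 = 309 → 255
B: 84+45 = 129 → 129
= RGB(106, 255, 129)


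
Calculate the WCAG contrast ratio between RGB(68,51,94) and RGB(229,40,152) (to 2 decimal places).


Linearize each sRGB channel c=v/255: c/12.92 if c ≤ 0.04045 else ((c+0.055)/1.055)^2.4
L = 0.2126×R_lin + 0.7152×G_lin + 0.0722×B_lin
Color 1 (68,51,94):
  R=68: 68/255≈0.2667 > 0.04045 → ((0.2667+0.055)/1.055)^2.4 ≈ 0.05781
  G=51: 51/255≈0.2000 > 0.04045 → ((0.2000+0.055)/1.055)^2.4 ≈ 0.03310
  B=94: 94/255≈0.3686 > 0.04045 → ((0.3686+0.055)/1.055)^2.4 ≈ 0.11193
  L1 = 0.2126×0.05781 + 0.7152×0.03310 + 0.0722×0.11193 ≈ 0.04405
Color 2 (229,40,152):
  R=229: 229/255≈0.8980 > 0.04045 → ((0.8980+0.055)/1.055)^2.4 ≈ 0.78354
  G=40: 40/255≈0.1569 > 0.04045 → ((0.1569+0.055)/1.055)^2.4 ≈ 0.02122
  B=152: 152/255≈0.5961 > 0.04045 → ((0.5961+0.055)/1.055)^2.4 ≈ 0.31399
  L2 = 0.2126×0.78354 + 0.7152×0.02122 + 0.0722×0.31399 ≈ 0.20443
Lighter = 0.20443, Darker = 0.04405
Ratio = (L_lighter + 0.05) / (L_darker + 0.05)
Ratio = (0.20443 + 0.05) / (0.04405 + 0.05) = 0.25443 / 0.09405 ≈ 2.7053
Ratio ≈ 2.71:1


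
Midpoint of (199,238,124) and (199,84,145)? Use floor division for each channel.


Midpoint: each channel = ⌊(C₁+C₂)/2⌋
R: ⌊(199+199)/2⌋ = 199
G: ⌊(238+84)/2⌋ = 161
B: ⌊(124+145)/2⌋ = 134
= RGB(199, 161, 134)


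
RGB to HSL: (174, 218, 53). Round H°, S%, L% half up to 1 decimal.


Normalize: R'=174/255≈0.6824, G'=218/255≈0.8549, B'=53/255≈0.2078
Max=218/255, Min=53/255, Δ=Max-Min=165/255
L = (Max+Min)/2 = (218+53)/510 = 271/510 = 0.53137… → L = 53.1%
L > 0.5 → S = Δ/(2-Max-Min) = 165/(510-218-53) = 165/239 = 0.69037… → S = 69.0%
(the 1/255 factors cancel in S and H, so raw channel differences can be used)
Max is G' → H = 60 × ((B-R)/Δ + 2) = 60 × ((53-174)/165 + 2)
  -121/165 + 2 = -0.7333… + 2 = 1.2666…
  H = 60 × 1.2666… = 76° → H = 76.0°
= HSL(76.0°, 69.0%, 53.1%)


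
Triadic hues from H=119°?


Triadic: equally spaced at 120° intervals
H1 = 119°
H2 = (119 + 120) mod 360 = 239°
H3 = (119 + 240) mod 360 = 359°
Triadic = 119°, 239°, 359°


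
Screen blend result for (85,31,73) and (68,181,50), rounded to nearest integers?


Screen: C = 255 - (255-A)×(255-B)/255, rounded to nearest integer
R: 255 - (255-85)×(255-68)/255 = 255 - 31790/255 ≈ 255 - 124.667 = 130.333 → 130
G: 255 - (255-31)×(255-181)/255 = 255 - 16576/255 ≈ 255 - 65.004 = 189.996 → 190
B: 255 - (255-73)×(255-50)/255 = 255 - 37310/255 ≈ 255 - 146.314 = 108.686 → 109
= RGB(130, 190, 109)


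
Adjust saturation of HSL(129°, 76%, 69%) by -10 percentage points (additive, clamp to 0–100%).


Original S = 76%
Adjustment = -10 percentage points
New S = 76 + (-10) = 66
Clamp to [0, 100] → 66
= HSL(129°, 66%, 69%)


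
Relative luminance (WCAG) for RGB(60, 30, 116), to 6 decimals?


Linearize each channel (sRGB transfer function): c = v/255; c_lin = c/12.92 if c ≤ 0.04045, else ((c+0.055)/1.055)^2.4
  R: 60/255 ≈ 0.235294 > 0.04045 → ((0.235294+0.055)/1.055)^2.4 ≈ 0.045186
  G: 30/255 ≈ 0.117647 > 0.04045 → ((0.117647+0.055)/1.055)^2.4 ≈ 0.012983
  B: 116/255 ≈ 0.454902 > 0.04045 → ((0.454902+0.055)/1.055)^2.4 ≈ 0.174647
R_lin = 0.045186, G_lin = 0.012983, B_lin = 0.174647
L = 0.2126×R + 0.7152×G + 0.0722×B
L = 0.2126×0.045186 + 0.7152×0.012983 + 0.0722×0.174647
L ≈ 0.031502


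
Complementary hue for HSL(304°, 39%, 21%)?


Complement = opposite side of color wheel = hue + 180°
H' = (304 + 180) mod 360 = 124°
S and L unchanged.
= HSL(124°, 39%, 21%)


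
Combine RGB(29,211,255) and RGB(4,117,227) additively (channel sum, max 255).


Additive: each channel = min(255, C₁+C₂)
R: 29+4 = 33 → 33
G: 211+117 = 328 → 255
B: 255+227 = 482 → 255
= RGB(33, 255, 255)


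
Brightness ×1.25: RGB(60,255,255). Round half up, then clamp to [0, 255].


Multiply each channel by 1.25, round half up, clamp to [0, 255]
R: 60×1.25 = 75
G: 255×1.25 = 318.75 → round → 319 → clamp → 255
B: 255×1.25 = 318.75 → round → 319 → clamp → 255
= RGB(75, 255, 255)


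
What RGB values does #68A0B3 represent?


68 → 104 (R)
A0 → 160 (G)
B3 → 179 (B)
= RGB(104, 160, 179)


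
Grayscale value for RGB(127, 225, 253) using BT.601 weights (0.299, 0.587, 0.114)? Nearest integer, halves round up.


Gray = 0.299×R + 0.587×G + 0.114×B
Gray = 0.299×127 + 0.587×225 + 0.114×253
Gray = 37.973 + 132.075 + 28.842
Gray = 198.890 → round half up → 199
Gray = 199


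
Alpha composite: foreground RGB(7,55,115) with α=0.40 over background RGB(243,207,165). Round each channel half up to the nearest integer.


C = α×F + (1-α)×B, with 1-α = 0.60
R: 0.40×7 + 0.60×243 = 2.80 + 145.80 = 148.60 → 149
G: 0.40×55 + 0.60×207 = 22.00 + 124.20 = 146.20 → 146
B: 0.40×115 + 0.60×165 = 46.00 + 99.00 = 145.00 → 145
= RGB(149, 146, 145)


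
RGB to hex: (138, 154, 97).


R = 138 → 8A (hex)
G = 154 → 9A (hex)
B = 97 → 61 (hex)
Hex = #8A9A61


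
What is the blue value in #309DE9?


Color: #309DE9
R = 30 = 48
G = 9D = 157
B = E9 = 233
Blue = 233


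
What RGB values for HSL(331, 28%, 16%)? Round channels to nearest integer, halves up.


H=331°, S=0.28, L=0.16
C = (1-|2L-1|)×S = (1-|-0.68|)×0.28 = 0.0896
H' = H/60 = 331/60 ≈ 5.5167; X = C×(1-|H' mod 2 - 1|) ≈ 0.0433
m = L - C/2 = 0.16 - 0.0448 = 0.1152
Sector ⌊H'⌋ = 5 → (R',G',B') = (0.0896, 0.0, ≈0.0433)
RGB = ((R'+m)×255, (G'+m)×255, (B'+m)×255) = (52.224, 29.376, 40.4192)
Round half up → RGB(52, 29, 40)


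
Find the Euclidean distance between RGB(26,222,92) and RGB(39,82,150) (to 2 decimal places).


d = √[(R₁-R₂)² + (G₁-G₂)² + (B₁-B₂)²]
d = √[(26-39)² + (222-82)² + (92-150)²]
d = √[169 + 19600 + 3364]
d = √23133
d ≈ 152.10


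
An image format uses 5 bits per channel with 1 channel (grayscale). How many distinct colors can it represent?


Total bits = 5 bits/channel × 1 channels = 5 bits
Distinct colors = 2^5
= 32 colors


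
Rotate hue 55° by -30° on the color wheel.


New hue = (H + rotation) mod 360
New hue = (55 -30) mod 360
= 25 mod 360
= 25°


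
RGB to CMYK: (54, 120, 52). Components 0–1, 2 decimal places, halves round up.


R'=54/255≈0.2118, G'=120/255≈0.4706, B'=52/255≈0.2039
K = 1 - max(R',G',B') = 1 - 120/255 = 135/255 = 0.52941… → 0.53
(1-R'-K)/(1-K) simplifies to (max-R)/max with max = 120:
C = (120-54)/120 = 66/120 = 0.55 → 0.55
M = (120-120)/120 = 0/120 = 0 → 0.00
Y = (120-52)/120 = 68/120 = 0.56666… → 0.57
= CMYK(0.55, 0.00, 0.57, 0.53)


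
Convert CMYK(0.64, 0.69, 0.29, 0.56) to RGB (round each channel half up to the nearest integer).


R = 255 × (1-C) × (1-K) = 255 × 0.36 × 0.44 = 40.392 → 40
G = 255 × (1-M) × (1-K) = 255 × 0.31 × 0.44 = 34.782 → 35
B = 255 × (1-Y) × (1-K) = 255 × 0.71 × 0.44 = 79.662 → 80
= RGB(40, 35, 80)


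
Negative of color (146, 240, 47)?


Invert: (255-R, 255-G, 255-B)
R: 255-146 = 109
G: 255-240 = 15
B: 255-47 = 208
= RGB(109, 15, 208)


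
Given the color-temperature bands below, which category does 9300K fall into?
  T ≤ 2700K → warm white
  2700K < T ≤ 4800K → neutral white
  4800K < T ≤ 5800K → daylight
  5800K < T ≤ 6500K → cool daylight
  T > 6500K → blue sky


Temperature: 9300K
9300K > 6500K → blue sky
Classification: blue sky


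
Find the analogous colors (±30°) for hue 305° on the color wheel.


Base hue: 305°
Left analog: (305 - 30) mod 360 = 275°
Right analog: (305 + 30) mod 360 = 335°
Analogous hues = 275° and 335°


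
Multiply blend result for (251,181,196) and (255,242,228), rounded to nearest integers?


Multiply: C = A×B/255, rounded to nearest integer
R: 251×255/255 = 64005/255 ≈ 251.000 → 251
G: 181×242/255 = 43802/255 ≈ 171.773 → 172
B: 196×228/255 = 44688/255 ≈ 175.247 → 175
= RGB(251, 172, 175)


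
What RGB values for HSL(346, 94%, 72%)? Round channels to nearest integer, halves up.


H=346°, S=0.94, L=0.72
C = (1-|2L-1|)×S = (1-|0.44|)×0.94 = 0.5264
H' = H/60 = 346/60 ≈ 5.7667; X = C×(1-|H' mod 2 - 1|) ≈ 0.1228
m = L - C/2 = 0.72 - 0.2632 = 0.4568
Sector ⌊H'⌋ = 5 → (R',G',B') = (0.5264, 0.0, ≈0.1228)
RGB = ((R'+m)×255, (G'+m)×255, (B'+m)×255) = (250.716, 116.484, 147.8048)
Round half up → RGB(251, 116, 148)


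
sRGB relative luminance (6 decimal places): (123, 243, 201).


Linearize each channel (sRGB transfer function): c = v/255; c_lin = c/12.92 if c ≤ 0.04045, else ((c+0.055)/1.055)^2.4
  R: 123/255 ≈ 0.482353 > 0.04045 → ((0.482353+0.055)/1.055)^2.4 ≈ 0.198069
  G: 243/255 ≈ 0.952941 > 0.04045 → ((0.952941+0.055)/1.055)^2.4 ≈ 0.896269
  B: 201/255 ≈ 0.788235 > 0.04045 → ((0.788235+0.055)/1.055)^2.4 ≈ 0.584078
R_lin = 0.198069, G_lin = 0.896269, B_lin = 0.584078
L = 0.2126×R + 0.7152×G + 0.0722×B
L = 0.2126×0.198069 + 0.7152×0.896269 + 0.0722×0.584078
L ≈ 0.725292


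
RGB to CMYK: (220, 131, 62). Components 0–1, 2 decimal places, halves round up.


R'=220/255≈0.8627, G'=131/255≈0.5137, B'=62/255≈0.2431
K = 1 - max(R',G',B') = 1 - 220/255 = 35/255 = 0.13725… → 0.14
(1-R'-K)/(1-K) simplifies to (max-R)/max with max = 220:
C = (220-220)/220 = 0/220 = 0 → 0.00
M = (220-131)/220 = 89/220 = 0.40454… → 0.40
Y = (220-62)/220 = 158/220 = 0.71818… → 0.72
= CMYK(0.00, 0.40, 0.72, 0.14)


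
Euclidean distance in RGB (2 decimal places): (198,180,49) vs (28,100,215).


d = √[(R₁-R₂)² + (G₁-G₂)² + (B₁-B₂)²]
d = √[(198-28)² + (180-100)² + (49-215)²]
d = √[28900 + 6400 + 27556]
d = √62856
d ≈ 250.71


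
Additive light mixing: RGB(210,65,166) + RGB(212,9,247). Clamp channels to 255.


Additive: each channel = min(255, C₁+C₂)
R: 210+212 = 422 → 255
G: 65+9 = 74 → 74
B: 166+247 = 413 → 255
= RGB(255, 74, 255)


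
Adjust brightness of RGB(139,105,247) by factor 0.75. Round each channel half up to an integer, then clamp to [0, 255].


Multiply each channel by 0.75, round half up, clamp to [0, 255]
R: 139×0.75 = 104.25 → round → 104
G: 105×0.75 = 78.75 → round → 79
B: 247×0.75 = 185.25 → round → 185
= RGB(104, 79, 185)


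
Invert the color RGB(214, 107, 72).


Invert: (255-R, 255-G, 255-B)
R: 255-214 = 41
G: 255-107 = 148
B: 255-72 = 183
= RGB(41, 148, 183)


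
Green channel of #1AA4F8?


Color: #1AA4F8
R = 1A = 26
G = A4 = 164
B = F8 = 248
Green = 164


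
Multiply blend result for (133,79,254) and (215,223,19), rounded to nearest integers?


Multiply: C = A×B/255, rounded to nearest integer
R: 133×215/255 = 28595/255 ≈ 112.137 → 112
G: 79×223/255 = 17617/255 ≈ 69.086 → 69
B: 254×19/255 = 4826/255 ≈ 18.925 → 19
= RGB(112, 69, 19)


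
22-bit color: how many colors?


Colors = 2^bits = 2^22
= 4,194,304 colors


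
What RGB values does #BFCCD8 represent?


BF → 191 (R)
CC → 204 (G)
D8 → 216 (B)
= RGB(191, 204, 216)


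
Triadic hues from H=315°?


Triadic: equally spaced at 120° intervals
H1 = 315°
H2 = (315 + 120) mod 360 = 75°
H3 = (315 + 240) mod 360 = 195°
Triadic = 315°, 75°, 195°


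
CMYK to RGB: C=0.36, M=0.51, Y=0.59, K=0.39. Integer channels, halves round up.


R = 255 × (1-C) × (1-K) = 255 × 0.64 × 0.61 = 99.552 → 100
G = 255 × (1-M) × (1-K) = 255 × 0.49 × 0.61 = 76.2195 → 76
B = 255 × (1-Y) × (1-K) = 255 × 0.41 × 0.61 = 63.7755 → 64
= RGB(100, 76, 64)


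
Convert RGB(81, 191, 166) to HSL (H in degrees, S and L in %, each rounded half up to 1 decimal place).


Normalize: R'=81/255≈0.3176, G'=191/255≈0.7490, B'=166/255≈0.6510
Max=191/255, Min=81/255, Δ=Max-Min=110/255
L = (Max+Min)/2 = (191+81)/510 = 272/510 = 0.53333… → L = 53.3%
L > 0.5 → S = Δ/(2-Max-Min) = 110/(510-191-81) = 110/238 = 0.46218… → S = 46.2%
(the 1/255 factors cancel in S and H, so raw channel differences can be used)
Max is G' → H = 60 × ((B-R)/Δ + 2) = 60 × ((166-81)/110 + 2)
  85/110 + 2 = 0.7727… + 2 = 2.7727…
  H = 60 × 2.7727… = 166.363…° → H = 166.4°
= HSL(166.4°, 46.2%, 53.3%)


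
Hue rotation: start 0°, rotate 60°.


New hue = (H + rotation) mod 360
New hue = (0 + 60) mod 360
= 60 mod 360
= 60°


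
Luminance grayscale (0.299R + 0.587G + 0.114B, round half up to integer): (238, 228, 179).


Gray = 0.299×R + 0.587×G + 0.114×B
Gray = 0.299×238 + 0.587×228 + 0.114×179
Gray = 71.162 + 133.836 + 20.406
Gray = 225.404 → round half up → 225
Gray = 225


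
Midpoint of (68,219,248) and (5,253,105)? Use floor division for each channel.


Midpoint: each channel = ⌊(C₁+C₂)/2⌋
R: ⌊(68+5)/2⌋ = 36
G: ⌊(219+253)/2⌋ = 236
B: ⌊(248+105)/2⌋ = 176
= RGB(36, 236, 176)


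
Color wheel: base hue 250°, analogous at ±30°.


Base hue: 250°
Left analog: (250 - 30) mod 360 = 220°
Right analog: (250 + 30) mod 360 = 280°
Analogous hues = 220° and 280°


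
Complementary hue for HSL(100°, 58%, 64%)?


Complement = opposite side of color wheel = hue + 180°
H' = (100 + 180) mod 360 = 280°
S and L unchanged.
= HSL(280°, 58%, 64%)


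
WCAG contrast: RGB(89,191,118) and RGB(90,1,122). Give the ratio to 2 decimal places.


Linearize each sRGB channel c=v/255: c/12.92 if c ≤ 0.04045 else ((c+0.055)/1.055)^2.4
L = 0.2126×R_lin + 0.7152×G_lin + 0.0722×B_lin
Color 1 (89,191,118):
  R=89: 89/255≈0.3490 > 0.04045 → ((0.3490+0.055)/1.055)^2.4 ≈ 0.09990
  G=191: 191/255≈0.7490 > 0.04045 → ((0.7490+0.055)/1.055)^2.4 ≈ 0.52100
  B=118: 118/255≈0.4627 > 0.04045 → ((0.4627+0.055)/1.055)^2.4 ≈ 0.18116
  L1 = 0.2126×0.09990 + 0.7152×0.52100 + 0.0722×0.18116 ≈ 0.40693
Color 2 (90,1,122):
  R=90: 90/255≈0.3529 > 0.04045 → ((0.3529+0.055)/1.055)^2.4 ≈ 0.10224
  G=1: 1/255≈0.0039 ≤ 0.04045 → 0.0039/12.92 ≈ 0.00030
  B=122: 122/255≈0.4784 > 0.04045 → ((0.4784+0.055)/1.055)^2.4 ≈ 0.19462
  L2 = 0.2126×0.10224 + 0.7152×0.00030 + 0.0722×0.19462 ≈ 0.03601
Lighter = 0.40693, Darker = 0.03601
Ratio = (L_lighter + 0.05) / (L_darker + 0.05)
Ratio = (0.40693 + 0.05) / (0.03601 + 0.05) = 0.45693 / 0.08601 ≈ 5.3129
Ratio ≈ 5.31:1


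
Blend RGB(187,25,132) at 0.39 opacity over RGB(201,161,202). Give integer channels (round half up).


C = α×F + (1-α)×B, with 1-α = 0.61
R: 0.39×187 + 0.61×201 = 72.93 + 122.61 = 195.54 → 196
G: 0.39×25 + 0.61×161 = 9.75 + 98.21 = 107.96 → 108
B: 0.39×132 + 0.61×202 = 51.48 + 123.22 = 174.70 → 175
= RGB(196, 108, 175)


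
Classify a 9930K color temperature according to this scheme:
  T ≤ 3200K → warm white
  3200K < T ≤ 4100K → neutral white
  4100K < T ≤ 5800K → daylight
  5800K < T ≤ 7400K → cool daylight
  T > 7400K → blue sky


Temperature: 9930K
9930K > 7400K → blue sky
Classification: blue sky


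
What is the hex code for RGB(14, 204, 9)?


R = 14 → 0E (hex)
G = 204 → CC (hex)
B = 9 → 09 (hex)
Hex = #0ECC09


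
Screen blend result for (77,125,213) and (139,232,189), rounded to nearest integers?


Screen: C = 255 - (255-A)×(255-B)/255, rounded to nearest integer
R: 255 - (255-77)×(255-139)/255 = 255 - 20648/255 ≈ 255 - 80.973 = 174.027 → 174
G: 255 - (255-125)×(255-232)/255 = 255 - 2990/255 ≈ 255 - 11.725 = 243.275 → 243
B: 255 - (255-213)×(255-189)/255 = 255 - 2772/255 ≈ 255 - 10.871 = 244.129 → 244
= RGB(174, 243, 244)


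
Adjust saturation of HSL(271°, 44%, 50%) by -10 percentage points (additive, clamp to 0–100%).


Original S = 44%
Adjustment = -10 percentage points
New S = 44 + (-10) = 34
Clamp to [0, 100] → 34
= HSL(271°, 34%, 50%)


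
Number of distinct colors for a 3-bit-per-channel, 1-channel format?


Total bits = 3 bits/channel × 1 channels = 3 bits
Distinct colors = 2^3
= 8 colors


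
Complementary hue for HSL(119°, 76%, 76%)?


Complement = opposite side of color wheel = hue + 180°
H' = (119 + 180) mod 360 = 299°
S and L unchanged.
= HSL(299°, 76%, 76%)


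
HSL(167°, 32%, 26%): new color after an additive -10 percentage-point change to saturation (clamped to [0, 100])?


Original S = 32%
Adjustment = -10 percentage points
New S = 32 + (-10) = 22
Clamp to [0, 100] → 22
= HSL(167°, 22%, 26%)


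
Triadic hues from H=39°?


Triadic: equally spaced at 120° intervals
H1 = 39°
H2 = (39 + 120) mod 360 = 159°
H3 = (39 + 240) mod 360 = 279°
Triadic = 39°, 159°, 279°


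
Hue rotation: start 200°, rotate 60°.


New hue = (H + rotation) mod 360
New hue = (200 + 60) mod 360
= 260 mod 360
= 260°


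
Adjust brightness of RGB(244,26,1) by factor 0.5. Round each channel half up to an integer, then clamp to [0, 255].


Multiply each channel by 0.5, round half up, clamp to [0, 255]
R: 244×0.5 = 122
G: 26×0.5 = 13
B: 1×0.5 = 0.5 → round → 1
= RGB(122, 13, 1)


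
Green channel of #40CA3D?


Color: #40CA3D
R = 40 = 64
G = CA = 202
B = 3D = 61
Green = 202


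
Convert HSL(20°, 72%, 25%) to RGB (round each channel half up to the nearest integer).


H=20°, S=0.72, L=0.25
C = (1-|2L-1|)×S = (1-|-0.50|)×0.72 = 0.36
H' = H/60 = 20/60 ≈ 0.3333; X = C×(1-|H' mod 2 - 1|) = 0.12
m = L - C/2 = 0.25 - 0.18 = 0.07
Sector ⌊H'⌋ = 0 → (R',G',B') = (0.36, 0.12, 0.0)
RGB = ((R'+m)×255, (G'+m)×255, (B'+m)×255) = (109.65, 48.45, 17.85)
Round half up → RGB(110, 48, 18)


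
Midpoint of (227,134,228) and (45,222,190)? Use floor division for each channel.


Midpoint: each channel = ⌊(C₁+C₂)/2⌋
R: ⌊(227+45)/2⌋ = 136
G: ⌊(134+222)/2⌋ = 178
B: ⌊(228+190)/2⌋ = 209
= RGB(136, 178, 209)


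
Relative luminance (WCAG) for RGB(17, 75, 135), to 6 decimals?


Linearize each channel (sRGB transfer function): c = v/255; c_lin = c/12.92 if c ≤ 0.04045, else ((c+0.055)/1.055)^2.4
  R: 17/255 ≈ 0.066667 > 0.04045 → ((0.066667+0.055)/1.055)^2.4 ≈ 0.005605
  G: 75/255 ≈ 0.294118 > 0.04045 → ((0.294118+0.055)/1.055)^2.4 ≈ 0.070360
  B: 135/255 ≈ 0.529412 > 0.04045 → ((0.529412+0.055)/1.055)^2.4 ≈ 0.242281
R_lin = 0.005605, G_lin = 0.070360, B_lin = 0.242281
L = 0.2126×R + 0.7152×G + 0.0722×B
L = 0.2126×0.005605 + 0.7152×0.070360 + 0.0722×0.242281
L ≈ 0.069006


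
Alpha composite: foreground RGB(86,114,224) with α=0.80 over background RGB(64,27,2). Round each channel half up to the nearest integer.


C = α×F + (1-α)×B, with 1-α = 0.20
R: 0.80×86 + 0.20×64 = 68.80 + 12.80 = 81.60 → 82
G: 0.80×114 + 0.20×27 = 91.20 + 5.40 = 96.60 → 97
B: 0.80×224 + 0.20×2 = 179.20 + 0.40 = 179.60 → 180
= RGB(82, 97, 180)


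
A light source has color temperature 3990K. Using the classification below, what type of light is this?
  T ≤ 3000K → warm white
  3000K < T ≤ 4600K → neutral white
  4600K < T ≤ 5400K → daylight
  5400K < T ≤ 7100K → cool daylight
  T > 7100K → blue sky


Temperature: 3990K
3000K < 3990K ≤ 4600K → neutral white
Classification: neutral white


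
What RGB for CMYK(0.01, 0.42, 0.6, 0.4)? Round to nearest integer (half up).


R = 255 × (1-C) × (1-K) = 255 × 0.99 × 0.60 = 151.47 → 151
G = 255 × (1-M) × (1-K) = 255 × 0.58 × 0.60 = 88.74 → 89
B = 255 × (1-Y) × (1-K) = 255 × 0.40 × 0.60 = 61.2 → 61
= RGB(151, 89, 61)


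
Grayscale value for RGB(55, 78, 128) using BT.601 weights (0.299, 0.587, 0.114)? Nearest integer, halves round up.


Gray = 0.299×R + 0.587×G + 0.114×B
Gray = 0.299×55 + 0.587×78 + 0.114×128
Gray = 16.445 + 45.786 + 14.592
Gray = 76.823 → round half up → 77
Gray = 77


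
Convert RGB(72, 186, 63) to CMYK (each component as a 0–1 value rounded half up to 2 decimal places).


R'=72/255≈0.2824, G'=186/255≈0.7294, B'=63/255≈0.2471
K = 1 - max(R',G',B') = 1 - 186/255 = 69/255 = 0.27058… → 0.27
(1-R'-K)/(1-K) simplifies to (max-R)/max with max = 186:
C = (186-72)/186 = 114/186 = 0.61290… → 0.61
M = (186-186)/186 = 0/186 = 0 → 0.00
Y = (186-63)/186 = 123/186 = 0.66129… → 0.66
= CMYK(0.61, 0.00, 0.66, 0.27)


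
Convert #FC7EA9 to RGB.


FC → 252 (R)
7E → 126 (G)
A9 → 169 (B)
= RGB(252, 126, 169)


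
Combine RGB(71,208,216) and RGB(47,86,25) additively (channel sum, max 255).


Additive: each channel = min(255, C₁+C₂)
R: 71+47 = 118 → 118
G: 208+86 = 294 → 255
B: 216+25 = 241 → 241
= RGB(118, 255, 241)


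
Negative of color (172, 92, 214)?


Invert: (255-R, 255-G, 255-B)
R: 255-172 = 83
G: 255-92 = 163
B: 255-214 = 41
= RGB(83, 163, 41)


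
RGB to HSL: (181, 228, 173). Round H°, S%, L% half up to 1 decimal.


Normalize: R'=181/255≈0.7098, G'=228/255≈0.8941, B'=173/255≈0.6784
Max=228/255, Min=173/255, Δ=Max-Min=55/255
L = (Max+Min)/2 = (228+173)/510 = 401/510 = 0.78627… → L = 78.6%
L > 0.5 → S = Δ/(2-Max-Min) = 55/(510-228-173) = 55/109 = 0.50458… → S = 50.5%
(the 1/255 factors cancel in S and H, so raw channel differences can be used)
Max is G' → H = 60 × ((B-R)/Δ + 2) = 60 × ((173-181)/55 + 2)
  -8/55 + 2 = -0.1454… + 2 = 1.8545…
  H = 60 × 1.8545… = 111.272…° → H = 111.3°
= HSL(111.3°, 50.5%, 78.6%)


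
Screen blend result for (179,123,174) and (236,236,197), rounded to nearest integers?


Screen: C = 255 - (255-A)×(255-B)/255, rounded to nearest integer
R: 255 - (255-179)×(255-236)/255 = 255 - 1444/255 ≈ 255 - 5.663 = 249.337 → 249
G: 255 - (255-123)×(255-236)/255 = 255 - 2508/255 ≈ 255 - 9.835 = 245.165 → 245
B: 255 - (255-174)×(255-197)/255 = 255 - 4698/255 ≈ 255 - 18.424 = 236.576 → 237
= RGB(249, 245, 237)


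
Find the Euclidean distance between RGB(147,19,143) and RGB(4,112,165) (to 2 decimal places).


d = √[(R₁-R₂)² + (G₁-G₂)² + (B₁-B₂)²]
d = √[(147-4)² + (19-112)² + (143-165)²]
d = √[20449 + 8649 + 484]
d = √29582
d ≈ 171.99


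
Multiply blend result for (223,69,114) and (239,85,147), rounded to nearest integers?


Multiply: C = A×B/255, rounded to nearest integer
R: 223×239/255 = 53297/255 ≈ 209.008 → 209
G: 69×85/255 = 5865/255 ≈ 23.000 → 23
B: 114×147/255 = 16758/255 ≈ 65.718 → 66
= RGB(209, 23, 66)


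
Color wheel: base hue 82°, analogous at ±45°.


Base hue: 82°
Left analog: (82 - 45) mod 360 = 37°
Right analog: (82 + 45) mod 360 = 127°
Analogous hues = 37° and 127°


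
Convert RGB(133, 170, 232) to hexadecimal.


R = 133 → 85 (hex)
G = 170 → AA (hex)
B = 232 → E8 (hex)
Hex = #85AAE8


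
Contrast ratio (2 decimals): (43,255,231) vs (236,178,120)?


Linearize each sRGB channel c=v/255: c/12.92 if c ≤ 0.04045 else ((c+0.055)/1.055)^2.4
L = 0.2126×R_lin + 0.7152×G_lin + 0.0722×B_lin
Color 1 (43,255,231):
  R=43: 43/255≈0.1686 > 0.04045 → ((0.1686+0.055)/1.055)^2.4 ≈ 0.02416
  G=255: 255/255≈1.0000 > 0.04045 → ((1.0000+0.055)/1.055)^2.4 ≈ 1.00000
  B=231: 231/255≈0.9059 > 0.04045 → ((0.9059+0.055)/1.055)^2.4 ≈ 0.79910
  L1 = 0.2126×0.02416 + 0.7152×1.00000 + 0.0722×0.79910 ≈ 0.77803
Color 2 (236,178,120):
  R=236: 236/255≈0.9255 > 0.04045 → ((0.9255+0.055)/1.055)^2.4 ≈ 0.83880
  G=178: 178/255≈0.6980 > 0.04045 → ((0.6980+0.055)/1.055)^2.4 ≈ 0.44520
  B=120: 120/255≈0.4706 > 0.04045 → ((0.4706+0.055)/1.055)^2.4 ≈ 0.18782
  L2 = 0.2126×0.83880 + 0.7152×0.44520 + 0.0722×0.18782 ≈ 0.51030
Lighter = 0.77803, Darker = 0.51030
Ratio = (L_lighter + 0.05) / (L_darker + 0.05)
Ratio = (0.77803 + 0.05) / (0.51030 + 0.05) = 0.82803 / 0.56030 ≈ 1.4778
Ratio ≈ 1.48:1


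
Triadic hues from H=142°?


Triadic: equally spaced at 120° intervals
H1 = 142°
H2 = (142 + 120) mod 360 = 262°
H3 = (142 + 240) mod 360 = 22°
Triadic = 142°, 262°, 22°


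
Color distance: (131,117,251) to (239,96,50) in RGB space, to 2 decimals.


d = √[(R₁-R₂)² + (G₁-G₂)² + (B₁-B₂)²]
d = √[(131-239)² + (117-96)² + (251-50)²]
d = √[11664 + 441 + 40401]
d = √52506
d ≈ 229.14


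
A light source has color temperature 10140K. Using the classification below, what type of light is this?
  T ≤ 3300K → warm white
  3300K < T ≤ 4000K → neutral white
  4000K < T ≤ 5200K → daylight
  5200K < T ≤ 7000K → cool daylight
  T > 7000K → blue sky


Temperature: 10140K
10140K > 7000K → blue sky
Classification: blue sky


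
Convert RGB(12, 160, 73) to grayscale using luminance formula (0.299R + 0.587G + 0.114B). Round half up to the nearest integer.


Gray = 0.299×R + 0.587×G + 0.114×B
Gray = 0.299×12 + 0.587×160 + 0.114×73
Gray = 3.588 + 93.920 + 8.322
Gray = 105.830 → round half up → 106
Gray = 106


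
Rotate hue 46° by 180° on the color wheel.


New hue = (H + rotation) mod 360
New hue = (46 + 180) mod 360
= 226 mod 360
= 226°
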